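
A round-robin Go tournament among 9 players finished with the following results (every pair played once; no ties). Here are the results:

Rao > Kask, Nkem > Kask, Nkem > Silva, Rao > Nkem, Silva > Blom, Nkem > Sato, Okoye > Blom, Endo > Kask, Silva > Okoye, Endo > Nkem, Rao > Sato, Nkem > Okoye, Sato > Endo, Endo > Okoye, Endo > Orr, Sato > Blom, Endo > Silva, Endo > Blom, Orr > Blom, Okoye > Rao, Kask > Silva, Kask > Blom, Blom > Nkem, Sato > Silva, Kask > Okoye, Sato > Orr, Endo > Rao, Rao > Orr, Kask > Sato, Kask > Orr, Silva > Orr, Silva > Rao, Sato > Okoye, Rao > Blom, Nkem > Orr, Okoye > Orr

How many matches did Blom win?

Blom's results: beat Nkem; lost to Orr, Okoye, Rao, Silva, Kask, Sato, Endo.
That is 1 win.

1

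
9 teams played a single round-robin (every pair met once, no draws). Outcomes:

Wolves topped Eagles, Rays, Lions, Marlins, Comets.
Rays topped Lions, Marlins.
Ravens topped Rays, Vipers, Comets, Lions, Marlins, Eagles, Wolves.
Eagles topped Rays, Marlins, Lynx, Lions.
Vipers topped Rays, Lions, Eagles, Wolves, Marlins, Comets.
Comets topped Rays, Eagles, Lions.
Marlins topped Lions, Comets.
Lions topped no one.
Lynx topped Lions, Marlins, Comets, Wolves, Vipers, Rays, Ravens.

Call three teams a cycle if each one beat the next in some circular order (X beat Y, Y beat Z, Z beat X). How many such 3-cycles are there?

6

Win totals: Vipers 6, Rays 2, Comets 3, Marlins 2, Lynx 7, Lions 0, Wolves 5, Ravens 7, Eagles 4.
A team with w wins dominates both others in C(w,2) triples; summing gives 15 + 1 + 3 + 1 + 21 + 0 + 10 + 21 + 6 = 78 transitive triples.
Total triples C(9,3) = 84, so cyclic triples = 84 − 78 = 6.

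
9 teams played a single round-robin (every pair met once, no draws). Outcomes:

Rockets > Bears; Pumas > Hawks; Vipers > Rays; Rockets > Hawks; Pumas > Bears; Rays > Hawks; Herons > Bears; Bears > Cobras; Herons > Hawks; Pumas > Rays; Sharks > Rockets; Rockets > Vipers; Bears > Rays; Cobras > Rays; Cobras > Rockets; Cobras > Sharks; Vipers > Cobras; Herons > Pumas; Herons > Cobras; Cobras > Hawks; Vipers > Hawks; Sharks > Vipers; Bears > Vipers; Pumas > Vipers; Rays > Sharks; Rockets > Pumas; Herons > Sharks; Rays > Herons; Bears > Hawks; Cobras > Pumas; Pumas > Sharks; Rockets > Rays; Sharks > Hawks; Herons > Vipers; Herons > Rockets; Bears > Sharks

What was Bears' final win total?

5

Bears' results: beat Rays, Cobras, Hawks, Vipers, Sharks; lost to Pumas, Rockets, Herons.
That is 5 wins.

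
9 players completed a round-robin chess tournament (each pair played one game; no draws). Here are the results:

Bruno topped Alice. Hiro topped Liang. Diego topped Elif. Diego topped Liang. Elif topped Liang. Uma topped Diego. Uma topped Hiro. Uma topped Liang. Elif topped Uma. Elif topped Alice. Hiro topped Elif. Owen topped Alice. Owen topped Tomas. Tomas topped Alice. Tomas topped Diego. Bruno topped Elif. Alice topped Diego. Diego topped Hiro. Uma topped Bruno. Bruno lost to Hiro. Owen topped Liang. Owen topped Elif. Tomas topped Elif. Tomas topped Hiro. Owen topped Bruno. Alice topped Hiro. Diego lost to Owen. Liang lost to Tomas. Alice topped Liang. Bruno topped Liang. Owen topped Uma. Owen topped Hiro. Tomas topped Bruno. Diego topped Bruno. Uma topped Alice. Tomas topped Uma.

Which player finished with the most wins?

Win totals: Elif 3, Owen 8, Liang 0, Tomas 7, Alice 3, Hiro 3, Diego 4, Bruno 3, Uma 5.
Owen leads with 8 wins (next highest: 7).

Owen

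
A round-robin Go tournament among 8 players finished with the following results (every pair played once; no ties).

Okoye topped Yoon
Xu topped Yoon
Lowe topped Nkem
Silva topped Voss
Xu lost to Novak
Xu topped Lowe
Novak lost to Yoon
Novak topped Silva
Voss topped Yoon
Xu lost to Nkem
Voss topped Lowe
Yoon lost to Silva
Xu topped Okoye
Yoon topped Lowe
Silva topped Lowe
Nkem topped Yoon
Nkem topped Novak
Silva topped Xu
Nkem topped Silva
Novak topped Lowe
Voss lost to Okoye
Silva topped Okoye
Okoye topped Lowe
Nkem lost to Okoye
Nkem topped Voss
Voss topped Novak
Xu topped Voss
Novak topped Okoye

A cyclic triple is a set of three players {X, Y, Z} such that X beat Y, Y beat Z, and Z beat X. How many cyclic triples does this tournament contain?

14

Win totals: Voss 3, Lowe 1, Nkem 5, Xu 4, Yoon 2, Novak 4, Okoye 4, Silva 5.
A player with w wins dominates both others in C(w,2) triples; summing gives 3 + 0 + 10 + 6 + 1 + 6 + 6 + 10 = 42 transitive triples.
Total triples C(8,3) = 56, so cyclic triples = 56 − 42 = 14.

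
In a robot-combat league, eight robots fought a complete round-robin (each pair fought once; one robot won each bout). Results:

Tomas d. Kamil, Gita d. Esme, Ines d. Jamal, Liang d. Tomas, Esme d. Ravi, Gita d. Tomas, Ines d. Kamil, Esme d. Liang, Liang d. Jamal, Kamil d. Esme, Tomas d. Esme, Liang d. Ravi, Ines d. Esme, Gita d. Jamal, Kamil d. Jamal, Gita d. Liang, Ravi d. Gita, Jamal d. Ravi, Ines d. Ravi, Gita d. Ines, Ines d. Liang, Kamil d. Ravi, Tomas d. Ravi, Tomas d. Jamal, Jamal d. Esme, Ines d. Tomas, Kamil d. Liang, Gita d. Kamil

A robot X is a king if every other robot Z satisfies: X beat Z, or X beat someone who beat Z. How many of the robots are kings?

Ines reaches everyone (king).
Jamal cannot reach Ines, Tomas, Kamil in two steps.
Liang cannot reach Ines in two steps.
Gita reaches everyone (king).
Tomas cannot reach Ines in two steps.
Esme cannot reach Ines, Kamil in two steps.
Ravi reaches everyone (king).
Kamil cannot reach Ines in two steps.
Kings: Ines, Gita, Ravi — 3.

3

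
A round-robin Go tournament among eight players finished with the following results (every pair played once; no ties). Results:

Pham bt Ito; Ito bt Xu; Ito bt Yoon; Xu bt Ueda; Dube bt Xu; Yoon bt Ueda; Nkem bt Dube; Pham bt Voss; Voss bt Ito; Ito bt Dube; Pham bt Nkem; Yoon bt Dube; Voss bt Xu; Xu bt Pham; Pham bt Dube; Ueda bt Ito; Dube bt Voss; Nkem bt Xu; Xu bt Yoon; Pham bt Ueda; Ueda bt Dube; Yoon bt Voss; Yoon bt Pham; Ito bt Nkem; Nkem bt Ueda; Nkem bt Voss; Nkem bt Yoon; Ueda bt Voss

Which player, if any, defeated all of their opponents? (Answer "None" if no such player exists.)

None

Highest win total is Pham with 5 (out of 7 possible).
Pham lost to Yoon, Xu, so no player went undefeated.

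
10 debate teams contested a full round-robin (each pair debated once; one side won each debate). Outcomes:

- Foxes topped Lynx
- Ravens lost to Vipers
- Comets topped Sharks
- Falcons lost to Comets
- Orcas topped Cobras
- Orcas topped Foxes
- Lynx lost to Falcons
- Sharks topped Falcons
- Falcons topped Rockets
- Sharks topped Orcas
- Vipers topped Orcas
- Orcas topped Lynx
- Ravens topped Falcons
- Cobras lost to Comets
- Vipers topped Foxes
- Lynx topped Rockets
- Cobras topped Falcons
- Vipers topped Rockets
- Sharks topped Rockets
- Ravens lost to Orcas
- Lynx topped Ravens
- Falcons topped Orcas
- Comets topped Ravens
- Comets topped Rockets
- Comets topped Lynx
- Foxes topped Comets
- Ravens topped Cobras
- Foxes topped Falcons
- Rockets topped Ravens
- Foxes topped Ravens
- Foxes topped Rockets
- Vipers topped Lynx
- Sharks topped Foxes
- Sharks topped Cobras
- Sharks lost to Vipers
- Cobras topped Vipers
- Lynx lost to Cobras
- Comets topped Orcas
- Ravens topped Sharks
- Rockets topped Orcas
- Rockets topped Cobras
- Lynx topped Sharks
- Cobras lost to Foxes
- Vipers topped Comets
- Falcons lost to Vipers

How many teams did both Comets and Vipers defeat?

6

Comets beat: Ravens, Rockets, Cobras, Sharks, Orcas, Falcons, Lynx.
Vipers beat: Ravens, Rockets, Comets, Sharks, Foxes, Orcas, Falcons, Lynx.
Both beat: Ravens, Rockets, Sharks, Orcas, Falcons, Lynx — 6.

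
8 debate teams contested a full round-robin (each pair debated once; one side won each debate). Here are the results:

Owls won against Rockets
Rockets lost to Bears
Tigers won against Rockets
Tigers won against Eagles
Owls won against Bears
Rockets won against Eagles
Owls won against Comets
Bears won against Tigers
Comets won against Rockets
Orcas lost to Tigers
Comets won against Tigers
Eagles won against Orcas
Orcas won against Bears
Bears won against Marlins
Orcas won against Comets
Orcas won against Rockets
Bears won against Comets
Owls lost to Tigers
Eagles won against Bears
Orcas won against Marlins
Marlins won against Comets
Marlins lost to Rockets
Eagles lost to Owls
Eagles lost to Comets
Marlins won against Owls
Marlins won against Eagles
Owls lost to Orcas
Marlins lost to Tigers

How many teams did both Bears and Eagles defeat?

0

Bears beat: Rockets, Tigers, Marlins, Comets.
Eagles beat: Bears, Orcas.
No one was beaten by both.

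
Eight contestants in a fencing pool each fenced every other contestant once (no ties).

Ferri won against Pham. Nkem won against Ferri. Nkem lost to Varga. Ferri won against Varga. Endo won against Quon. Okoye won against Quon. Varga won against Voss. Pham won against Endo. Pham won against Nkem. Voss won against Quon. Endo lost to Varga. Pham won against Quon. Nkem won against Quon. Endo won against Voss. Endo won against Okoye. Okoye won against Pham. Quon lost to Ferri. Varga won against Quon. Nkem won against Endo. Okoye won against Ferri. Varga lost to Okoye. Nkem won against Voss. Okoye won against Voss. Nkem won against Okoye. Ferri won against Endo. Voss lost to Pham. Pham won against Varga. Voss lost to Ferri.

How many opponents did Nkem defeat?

Nkem's results: beat Ferri, Voss, Okoye, Endo, Quon; lost to Pham, Varga.
That is 5 wins.

5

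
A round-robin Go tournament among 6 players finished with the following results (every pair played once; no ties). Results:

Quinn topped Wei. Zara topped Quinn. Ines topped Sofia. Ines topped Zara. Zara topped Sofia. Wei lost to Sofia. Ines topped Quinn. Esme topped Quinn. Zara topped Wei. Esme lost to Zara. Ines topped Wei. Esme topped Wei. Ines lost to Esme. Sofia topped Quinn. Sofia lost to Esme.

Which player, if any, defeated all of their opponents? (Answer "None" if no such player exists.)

None

Highest win total is Zara with 4 (out of 5 possible).
Zara lost to Ines, so no player went undefeated.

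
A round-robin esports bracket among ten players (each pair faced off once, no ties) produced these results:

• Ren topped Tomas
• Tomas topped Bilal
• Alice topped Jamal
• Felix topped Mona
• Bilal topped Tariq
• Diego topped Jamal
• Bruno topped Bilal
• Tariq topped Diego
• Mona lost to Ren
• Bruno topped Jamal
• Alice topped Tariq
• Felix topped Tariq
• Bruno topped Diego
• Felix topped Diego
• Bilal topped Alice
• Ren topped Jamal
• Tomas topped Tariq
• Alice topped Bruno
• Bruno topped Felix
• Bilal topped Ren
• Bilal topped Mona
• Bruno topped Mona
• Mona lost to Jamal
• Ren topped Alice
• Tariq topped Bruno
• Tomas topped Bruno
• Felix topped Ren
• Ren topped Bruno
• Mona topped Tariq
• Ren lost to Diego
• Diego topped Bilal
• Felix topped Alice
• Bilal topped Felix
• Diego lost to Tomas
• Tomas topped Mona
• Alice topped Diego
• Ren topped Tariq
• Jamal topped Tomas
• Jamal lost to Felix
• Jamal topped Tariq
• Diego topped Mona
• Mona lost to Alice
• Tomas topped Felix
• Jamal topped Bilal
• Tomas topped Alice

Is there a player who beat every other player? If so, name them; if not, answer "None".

None

Highest win total is Tomas with 7 (out of 9 possible).
Tomas lost to Jamal, Ren, so no player went undefeated.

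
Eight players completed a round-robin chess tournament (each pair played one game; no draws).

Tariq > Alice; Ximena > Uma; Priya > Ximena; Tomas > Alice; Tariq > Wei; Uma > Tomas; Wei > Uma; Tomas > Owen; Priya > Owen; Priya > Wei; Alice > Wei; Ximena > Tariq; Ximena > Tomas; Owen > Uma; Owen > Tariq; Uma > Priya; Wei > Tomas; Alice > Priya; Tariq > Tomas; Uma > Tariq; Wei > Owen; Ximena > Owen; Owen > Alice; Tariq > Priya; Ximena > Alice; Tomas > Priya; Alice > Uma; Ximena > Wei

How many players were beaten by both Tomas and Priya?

Tomas beat: Owen, Alice, Priya.
Priya beat: Owen, Ximena, Wei.
Both beat: Owen — 1.

1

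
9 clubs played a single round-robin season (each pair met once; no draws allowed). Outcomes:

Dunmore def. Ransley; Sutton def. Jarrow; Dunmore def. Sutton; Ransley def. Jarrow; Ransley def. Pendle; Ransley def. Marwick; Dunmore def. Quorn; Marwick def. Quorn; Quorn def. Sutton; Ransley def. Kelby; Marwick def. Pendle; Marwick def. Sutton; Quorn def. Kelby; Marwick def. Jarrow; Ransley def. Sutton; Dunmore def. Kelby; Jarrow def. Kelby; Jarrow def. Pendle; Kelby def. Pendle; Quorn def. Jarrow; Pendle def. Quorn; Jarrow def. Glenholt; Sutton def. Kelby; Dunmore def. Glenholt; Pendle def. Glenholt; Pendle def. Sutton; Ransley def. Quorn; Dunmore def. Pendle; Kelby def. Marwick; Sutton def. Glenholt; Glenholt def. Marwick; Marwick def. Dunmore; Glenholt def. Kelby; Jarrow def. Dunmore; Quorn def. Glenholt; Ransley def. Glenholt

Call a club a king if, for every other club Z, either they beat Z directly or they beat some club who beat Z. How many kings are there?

Ransley reaches everyone (king).
Sutton cannot reach Ransley, Quorn in two steps.
Dunmore reaches everyone (king).
Pendle cannot reach Ransley, Dunmore in two steps.
Kelby cannot reach Ransley in two steps.
Jarrow reaches everyone (king).
Glenholt cannot reach Ransley in two steps.
Quorn cannot reach Ransley in two steps.
Marwick reaches everyone (king).
Kings: Ransley, Dunmore, Jarrow, Marwick — 4.

4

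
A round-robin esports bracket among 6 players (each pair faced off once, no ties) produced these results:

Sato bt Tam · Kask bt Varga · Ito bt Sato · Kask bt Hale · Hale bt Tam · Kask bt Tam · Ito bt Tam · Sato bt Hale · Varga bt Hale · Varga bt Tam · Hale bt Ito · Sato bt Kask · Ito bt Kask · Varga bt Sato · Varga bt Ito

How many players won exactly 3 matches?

3

Win totals: Varga 4, Tam 0, Ito 3, Sato 3, Kask 3, Hale 2.
Exactly 3: Ito, Sato, Kask — 3 players.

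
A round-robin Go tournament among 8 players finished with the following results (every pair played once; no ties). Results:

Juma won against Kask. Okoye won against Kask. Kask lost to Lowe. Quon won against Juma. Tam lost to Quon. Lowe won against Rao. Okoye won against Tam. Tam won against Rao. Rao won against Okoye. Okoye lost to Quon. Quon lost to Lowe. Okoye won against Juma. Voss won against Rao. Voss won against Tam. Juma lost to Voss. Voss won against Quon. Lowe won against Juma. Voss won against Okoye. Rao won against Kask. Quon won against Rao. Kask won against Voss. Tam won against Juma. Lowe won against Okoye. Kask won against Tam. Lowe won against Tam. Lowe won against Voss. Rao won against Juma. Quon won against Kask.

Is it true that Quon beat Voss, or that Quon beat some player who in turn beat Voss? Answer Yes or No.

Quon did not beat Voss directly.
Quon beat Kask, Tam, Rao, Okoye, Juma. Of those, Kask beat Voss.

Yes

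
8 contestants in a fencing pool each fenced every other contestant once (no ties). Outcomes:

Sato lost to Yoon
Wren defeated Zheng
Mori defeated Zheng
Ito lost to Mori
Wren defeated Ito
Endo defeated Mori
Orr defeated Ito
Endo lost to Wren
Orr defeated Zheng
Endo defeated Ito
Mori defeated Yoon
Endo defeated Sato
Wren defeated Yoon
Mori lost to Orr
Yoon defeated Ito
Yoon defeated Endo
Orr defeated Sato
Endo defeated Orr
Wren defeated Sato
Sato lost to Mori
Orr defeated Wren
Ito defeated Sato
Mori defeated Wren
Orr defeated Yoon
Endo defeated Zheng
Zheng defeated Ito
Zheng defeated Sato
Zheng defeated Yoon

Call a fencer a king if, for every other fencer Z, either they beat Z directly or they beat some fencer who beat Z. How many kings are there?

Orr reaches everyone (king).
Endo reaches everyone (king).
Wren reaches everyone (king).
Sato cannot reach Orr, Endo, Wren, Mori, Yoon, Zheng, Ito in two steps.
Mori cannot reach Orr in two steps.
Yoon cannot reach Wren in two steps.
Zheng cannot reach Orr, Wren, Mori in two steps.
Ito cannot reach Orr, Endo, Wren, Mori, Yoon, Zheng in two steps.
Kings: Orr, Endo, Wren — 3.

3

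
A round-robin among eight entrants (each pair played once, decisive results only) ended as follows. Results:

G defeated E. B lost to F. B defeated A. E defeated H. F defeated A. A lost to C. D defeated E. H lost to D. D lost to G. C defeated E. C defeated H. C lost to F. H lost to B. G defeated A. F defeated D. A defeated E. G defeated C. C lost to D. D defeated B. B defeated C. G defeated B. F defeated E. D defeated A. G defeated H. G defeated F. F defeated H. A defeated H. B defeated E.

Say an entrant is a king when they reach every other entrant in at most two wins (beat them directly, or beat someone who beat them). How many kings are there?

1

A cannot reach B, C, D, F, G in two steps.
B cannot reach D, F, G in two steps.
C cannot reach B, D, F, G in two steps.
D cannot reach F, G in two steps.
E cannot reach A, B, C, D, F, G in two steps.
F cannot reach G in two steps.
G reaches everyone (king).
H cannot reach A, B, C, D, E, F, G in two steps.
Kings: G — 1.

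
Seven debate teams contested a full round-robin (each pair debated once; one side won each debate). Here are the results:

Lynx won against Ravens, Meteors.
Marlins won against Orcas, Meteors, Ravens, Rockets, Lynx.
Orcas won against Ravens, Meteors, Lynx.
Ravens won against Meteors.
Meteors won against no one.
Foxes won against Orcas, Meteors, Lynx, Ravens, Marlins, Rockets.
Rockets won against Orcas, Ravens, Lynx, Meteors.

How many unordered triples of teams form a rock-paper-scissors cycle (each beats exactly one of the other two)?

0

Win totals: Foxes 6, Orcas 3, Marlins 5, Lynx 2, Meteors 0, Rockets 4, Ravens 1.
A team with w wins dominates both others in C(w,2) triples; summing gives 15 + 3 + 10 + 1 + 0 + 6 + 0 = 35 transitive triples.
Total triples C(7,3) = 35, so cyclic triples = 35 − 35 = 0.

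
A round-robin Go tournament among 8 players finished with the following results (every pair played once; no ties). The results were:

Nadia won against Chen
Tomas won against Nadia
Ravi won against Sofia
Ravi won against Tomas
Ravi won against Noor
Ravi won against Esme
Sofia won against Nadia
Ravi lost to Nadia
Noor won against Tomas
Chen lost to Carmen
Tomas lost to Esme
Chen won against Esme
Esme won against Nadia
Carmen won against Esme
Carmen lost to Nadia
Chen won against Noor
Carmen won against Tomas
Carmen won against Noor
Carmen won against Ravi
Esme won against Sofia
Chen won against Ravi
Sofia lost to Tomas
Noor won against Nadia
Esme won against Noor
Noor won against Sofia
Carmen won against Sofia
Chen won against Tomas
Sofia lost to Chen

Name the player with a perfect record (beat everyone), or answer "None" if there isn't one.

None

Highest win total is Carmen with 6 (out of 7 possible).
Carmen lost to Nadia, so no player went undefeated.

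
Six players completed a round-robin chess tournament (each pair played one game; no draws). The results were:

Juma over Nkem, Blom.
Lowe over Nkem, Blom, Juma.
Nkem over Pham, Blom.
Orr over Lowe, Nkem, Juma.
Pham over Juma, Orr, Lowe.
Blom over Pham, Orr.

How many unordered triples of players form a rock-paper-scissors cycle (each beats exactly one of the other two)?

8

Win totals: Lowe 3, Blom 2, Pham 3, Nkem 2, Orr 3, Juma 2.
A player with w wins dominates both others in C(w,2) triples; summing gives 3 + 1 + 3 + 1 + 3 + 1 = 12 transitive triples.
Total triples C(6,3) = 20, so cyclic triples = 20 − 12 = 8.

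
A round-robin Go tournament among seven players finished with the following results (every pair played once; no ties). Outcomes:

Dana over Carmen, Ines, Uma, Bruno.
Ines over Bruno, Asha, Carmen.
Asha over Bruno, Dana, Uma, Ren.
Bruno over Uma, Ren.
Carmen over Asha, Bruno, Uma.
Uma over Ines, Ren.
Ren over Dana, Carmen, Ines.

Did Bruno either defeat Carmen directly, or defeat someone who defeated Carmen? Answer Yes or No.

Yes

Bruno did not beat Carmen directly.
Bruno beat Ren, Uma. Of those, Ren beat Carmen.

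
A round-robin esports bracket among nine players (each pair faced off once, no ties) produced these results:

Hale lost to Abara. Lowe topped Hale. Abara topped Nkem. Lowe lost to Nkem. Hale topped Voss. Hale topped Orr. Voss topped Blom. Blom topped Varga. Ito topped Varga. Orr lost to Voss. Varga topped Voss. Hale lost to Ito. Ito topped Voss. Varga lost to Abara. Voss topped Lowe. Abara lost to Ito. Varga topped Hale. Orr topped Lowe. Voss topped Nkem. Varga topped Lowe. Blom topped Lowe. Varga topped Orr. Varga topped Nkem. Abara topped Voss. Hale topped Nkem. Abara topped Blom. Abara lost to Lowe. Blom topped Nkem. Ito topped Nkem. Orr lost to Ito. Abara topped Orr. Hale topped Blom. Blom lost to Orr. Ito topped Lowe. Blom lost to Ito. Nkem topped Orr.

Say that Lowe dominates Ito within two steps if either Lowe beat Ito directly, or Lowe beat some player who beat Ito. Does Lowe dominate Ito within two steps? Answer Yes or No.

No

Lowe did not beat Ito directly.
Lowe beat Abara, Hale, but each of them lost to Ito. No two-step path.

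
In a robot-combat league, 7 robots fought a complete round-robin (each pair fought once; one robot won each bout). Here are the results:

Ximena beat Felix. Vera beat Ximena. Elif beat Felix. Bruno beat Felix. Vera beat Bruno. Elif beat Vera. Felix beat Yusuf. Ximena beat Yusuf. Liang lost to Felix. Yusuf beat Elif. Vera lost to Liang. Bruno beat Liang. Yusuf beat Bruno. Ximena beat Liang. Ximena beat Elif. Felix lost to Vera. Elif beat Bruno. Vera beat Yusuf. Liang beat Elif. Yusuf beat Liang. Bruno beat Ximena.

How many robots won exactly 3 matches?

Win totals: Felix 2, Elif 3, Ximena 4, Liang 2, Yusuf 3, Vera 4, Bruno 3.
Exactly 3: Elif, Yusuf, Bruno — 3 robots.

3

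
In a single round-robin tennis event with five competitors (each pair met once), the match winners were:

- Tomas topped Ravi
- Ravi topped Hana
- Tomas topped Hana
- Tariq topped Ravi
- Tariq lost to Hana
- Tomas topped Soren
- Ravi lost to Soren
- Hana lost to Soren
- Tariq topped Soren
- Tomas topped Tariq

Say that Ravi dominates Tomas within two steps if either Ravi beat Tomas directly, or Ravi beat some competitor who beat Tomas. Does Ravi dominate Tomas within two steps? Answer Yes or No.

Ravi did not beat Tomas directly.
Ravi beat Hana, but each of them lost to Tomas. No two-step path.

No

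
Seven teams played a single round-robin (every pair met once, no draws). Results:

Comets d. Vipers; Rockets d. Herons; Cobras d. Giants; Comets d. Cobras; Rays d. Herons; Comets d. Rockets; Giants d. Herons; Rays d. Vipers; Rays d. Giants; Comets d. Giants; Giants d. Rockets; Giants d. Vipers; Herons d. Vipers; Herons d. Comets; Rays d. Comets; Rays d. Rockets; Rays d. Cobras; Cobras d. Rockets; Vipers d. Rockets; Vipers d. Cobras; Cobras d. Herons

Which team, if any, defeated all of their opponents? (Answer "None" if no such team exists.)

Rays

Rays has 6 wins out of 6 opponents — a perfect record.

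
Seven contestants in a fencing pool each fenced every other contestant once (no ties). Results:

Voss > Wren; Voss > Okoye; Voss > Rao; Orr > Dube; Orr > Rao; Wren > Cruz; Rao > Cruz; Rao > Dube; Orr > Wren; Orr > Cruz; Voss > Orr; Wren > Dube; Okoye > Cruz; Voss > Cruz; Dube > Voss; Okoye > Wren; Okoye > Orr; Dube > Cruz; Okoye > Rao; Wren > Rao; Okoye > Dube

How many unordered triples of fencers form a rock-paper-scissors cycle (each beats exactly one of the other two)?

4

Win totals: Voss 5, Rao 2, Wren 3, Dube 2, Orr 4, Cruz 0, Okoye 5.
A fencer with w wins dominates both others in C(w,2) triples; summing gives 10 + 1 + 3 + 1 + 6 + 0 + 10 = 31 transitive triples.
Total triples C(7,3) = 35, so cyclic triples = 35 − 31 = 4.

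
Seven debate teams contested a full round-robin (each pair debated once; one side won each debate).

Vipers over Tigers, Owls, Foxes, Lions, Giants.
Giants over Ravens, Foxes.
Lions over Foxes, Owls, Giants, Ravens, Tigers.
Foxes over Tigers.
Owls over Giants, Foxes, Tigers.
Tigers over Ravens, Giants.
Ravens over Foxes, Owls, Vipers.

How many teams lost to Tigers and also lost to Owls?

1

Tigers beat: Ravens, Giants.
Owls beat: Tigers, Giants, Foxes.
Both beat: Giants — 1.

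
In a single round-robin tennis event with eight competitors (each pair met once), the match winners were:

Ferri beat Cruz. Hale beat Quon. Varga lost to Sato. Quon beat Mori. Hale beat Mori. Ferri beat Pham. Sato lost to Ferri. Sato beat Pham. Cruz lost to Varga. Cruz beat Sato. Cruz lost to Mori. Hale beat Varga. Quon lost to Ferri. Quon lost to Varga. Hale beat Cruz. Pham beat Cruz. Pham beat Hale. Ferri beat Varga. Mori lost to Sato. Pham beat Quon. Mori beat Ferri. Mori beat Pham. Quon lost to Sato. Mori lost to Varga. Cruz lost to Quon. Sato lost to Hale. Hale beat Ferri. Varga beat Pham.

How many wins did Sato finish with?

4

Sato's results: beat Quon, Varga, Pham, Mori; lost to Ferri, Hale, Cruz.
That is 4 wins.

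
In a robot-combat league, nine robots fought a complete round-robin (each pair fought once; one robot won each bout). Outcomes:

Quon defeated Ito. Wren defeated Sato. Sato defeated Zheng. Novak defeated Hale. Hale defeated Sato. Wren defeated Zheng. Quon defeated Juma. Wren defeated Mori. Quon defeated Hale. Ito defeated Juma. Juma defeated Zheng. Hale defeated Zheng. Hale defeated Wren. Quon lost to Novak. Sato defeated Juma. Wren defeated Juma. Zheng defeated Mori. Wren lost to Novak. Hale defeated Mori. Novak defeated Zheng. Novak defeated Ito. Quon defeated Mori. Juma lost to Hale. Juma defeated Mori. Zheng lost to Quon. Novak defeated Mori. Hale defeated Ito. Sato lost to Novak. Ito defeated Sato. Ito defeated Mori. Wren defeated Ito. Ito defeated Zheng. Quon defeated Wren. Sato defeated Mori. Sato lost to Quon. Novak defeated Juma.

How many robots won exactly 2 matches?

1

Win totals: Quon 7, Hale 6, Mori 0, Ito 4, Sato 3, Wren 5, Novak 8, Juma 2, Zheng 1.
Exactly 2: Juma — 1 robot.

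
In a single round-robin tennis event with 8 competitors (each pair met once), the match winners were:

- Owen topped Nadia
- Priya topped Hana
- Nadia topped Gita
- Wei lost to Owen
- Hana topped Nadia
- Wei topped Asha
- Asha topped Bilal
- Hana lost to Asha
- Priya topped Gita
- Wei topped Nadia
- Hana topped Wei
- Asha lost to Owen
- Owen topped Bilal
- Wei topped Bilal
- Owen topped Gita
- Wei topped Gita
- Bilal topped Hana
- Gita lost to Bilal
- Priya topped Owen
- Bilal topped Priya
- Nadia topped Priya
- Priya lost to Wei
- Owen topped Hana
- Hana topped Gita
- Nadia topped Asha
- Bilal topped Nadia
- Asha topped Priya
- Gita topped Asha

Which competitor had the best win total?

Win totals: Gita 1, Nadia 3, Wei 5, Hana 3, Bilal 4, Priya 3, Owen 6, Asha 3.
Owen leads with 6 wins (next highest: 5).

Owen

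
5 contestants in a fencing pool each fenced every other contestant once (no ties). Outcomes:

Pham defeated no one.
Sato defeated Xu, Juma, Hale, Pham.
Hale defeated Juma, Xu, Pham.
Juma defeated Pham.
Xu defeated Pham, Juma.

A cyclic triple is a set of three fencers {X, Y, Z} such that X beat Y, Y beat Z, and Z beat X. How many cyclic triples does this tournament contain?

Of the C(5,3) = 10 triples, the cyclic ones are: none.
That is 0.

0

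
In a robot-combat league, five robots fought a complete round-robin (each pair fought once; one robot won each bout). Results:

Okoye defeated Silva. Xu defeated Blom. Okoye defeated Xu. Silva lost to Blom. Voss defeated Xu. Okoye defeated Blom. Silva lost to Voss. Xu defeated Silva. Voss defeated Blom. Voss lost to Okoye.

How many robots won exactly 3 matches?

Win totals: Xu 2, Silva 0, Blom 1, Voss 3, Okoye 4.
Exactly 3: Voss — 1 robot.

1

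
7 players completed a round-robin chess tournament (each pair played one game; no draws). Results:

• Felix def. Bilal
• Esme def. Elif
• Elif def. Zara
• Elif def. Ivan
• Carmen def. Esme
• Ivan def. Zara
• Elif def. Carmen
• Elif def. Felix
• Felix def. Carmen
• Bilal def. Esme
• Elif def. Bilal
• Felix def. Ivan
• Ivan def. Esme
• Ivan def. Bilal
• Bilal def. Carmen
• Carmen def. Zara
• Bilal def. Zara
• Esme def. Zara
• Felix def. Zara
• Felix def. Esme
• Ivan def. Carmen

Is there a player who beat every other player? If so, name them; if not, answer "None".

None

Highest win total is Felix with 5 (out of 6 possible).
Felix lost to Elif, so no player went undefeated.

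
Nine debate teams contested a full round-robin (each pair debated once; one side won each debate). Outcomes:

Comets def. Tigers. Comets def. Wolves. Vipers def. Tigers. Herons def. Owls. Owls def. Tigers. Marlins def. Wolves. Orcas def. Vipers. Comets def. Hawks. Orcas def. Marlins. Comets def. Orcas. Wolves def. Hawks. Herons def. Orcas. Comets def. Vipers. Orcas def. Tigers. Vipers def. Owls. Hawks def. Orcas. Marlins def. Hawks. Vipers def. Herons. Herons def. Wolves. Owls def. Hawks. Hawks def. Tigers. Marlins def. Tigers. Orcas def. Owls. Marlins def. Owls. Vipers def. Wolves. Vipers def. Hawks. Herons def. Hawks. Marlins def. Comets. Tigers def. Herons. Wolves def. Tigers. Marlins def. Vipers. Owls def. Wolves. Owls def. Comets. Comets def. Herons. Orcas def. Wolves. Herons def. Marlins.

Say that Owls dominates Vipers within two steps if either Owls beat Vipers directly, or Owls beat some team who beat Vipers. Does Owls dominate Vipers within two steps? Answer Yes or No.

Owls did not beat Vipers directly.
Owls beat Comets, Wolves, Tigers, Hawks. Of those, Comets beat Vipers.

Yes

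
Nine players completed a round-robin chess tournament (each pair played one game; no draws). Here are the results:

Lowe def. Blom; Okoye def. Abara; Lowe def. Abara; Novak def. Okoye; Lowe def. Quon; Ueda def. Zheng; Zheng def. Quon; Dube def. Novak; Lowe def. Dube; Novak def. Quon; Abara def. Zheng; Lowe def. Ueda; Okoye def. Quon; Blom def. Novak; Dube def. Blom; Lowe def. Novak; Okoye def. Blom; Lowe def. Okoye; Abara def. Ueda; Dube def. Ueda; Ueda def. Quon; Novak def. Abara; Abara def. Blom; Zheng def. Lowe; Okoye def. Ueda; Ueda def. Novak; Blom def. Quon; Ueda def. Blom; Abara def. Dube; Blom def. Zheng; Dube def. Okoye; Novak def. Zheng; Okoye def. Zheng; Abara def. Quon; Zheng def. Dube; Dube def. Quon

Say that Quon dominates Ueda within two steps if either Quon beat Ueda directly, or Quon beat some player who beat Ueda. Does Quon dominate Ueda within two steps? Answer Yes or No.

No

Quon did not beat Ueda directly.
Quon beat no one, so there is no intermediate player.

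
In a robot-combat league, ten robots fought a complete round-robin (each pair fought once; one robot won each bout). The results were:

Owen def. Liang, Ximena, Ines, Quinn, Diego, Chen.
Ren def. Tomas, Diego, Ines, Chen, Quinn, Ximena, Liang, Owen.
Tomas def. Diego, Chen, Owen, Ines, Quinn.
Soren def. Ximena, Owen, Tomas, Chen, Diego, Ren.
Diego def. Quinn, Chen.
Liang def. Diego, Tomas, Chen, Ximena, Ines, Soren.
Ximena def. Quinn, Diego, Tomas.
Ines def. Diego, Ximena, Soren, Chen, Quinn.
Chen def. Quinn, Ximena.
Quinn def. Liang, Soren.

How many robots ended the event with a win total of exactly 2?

Win totals: Tomas 5, Ines 5, Diego 2, Soren 6, Quinn 2, Chen 2, Owen 6, Ximena 3, Ren 8, Liang 6.
Exactly 2: Diego, Quinn, Chen — 3 robots.

3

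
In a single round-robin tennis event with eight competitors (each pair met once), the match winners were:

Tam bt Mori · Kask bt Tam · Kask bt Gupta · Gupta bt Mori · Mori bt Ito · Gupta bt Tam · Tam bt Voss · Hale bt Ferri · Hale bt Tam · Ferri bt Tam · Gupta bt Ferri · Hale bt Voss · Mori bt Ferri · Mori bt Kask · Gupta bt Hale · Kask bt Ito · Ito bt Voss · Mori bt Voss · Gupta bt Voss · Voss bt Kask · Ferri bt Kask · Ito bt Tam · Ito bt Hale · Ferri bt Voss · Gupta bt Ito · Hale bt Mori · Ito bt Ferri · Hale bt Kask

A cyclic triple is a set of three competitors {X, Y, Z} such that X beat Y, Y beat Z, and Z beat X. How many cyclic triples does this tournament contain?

Win totals: Gupta 6, Tam 2, Voss 1, Hale 5, Kask 3, Mori 4, Ito 4, Ferri 3.
A competitor with w wins dominates both others in C(w,2) triples; summing gives 15 + 1 + 0 + 10 + 3 + 6 + 6 + 3 = 44 transitive triples.
Total triples C(8,3) = 56, so cyclic triples = 56 − 44 = 12.

12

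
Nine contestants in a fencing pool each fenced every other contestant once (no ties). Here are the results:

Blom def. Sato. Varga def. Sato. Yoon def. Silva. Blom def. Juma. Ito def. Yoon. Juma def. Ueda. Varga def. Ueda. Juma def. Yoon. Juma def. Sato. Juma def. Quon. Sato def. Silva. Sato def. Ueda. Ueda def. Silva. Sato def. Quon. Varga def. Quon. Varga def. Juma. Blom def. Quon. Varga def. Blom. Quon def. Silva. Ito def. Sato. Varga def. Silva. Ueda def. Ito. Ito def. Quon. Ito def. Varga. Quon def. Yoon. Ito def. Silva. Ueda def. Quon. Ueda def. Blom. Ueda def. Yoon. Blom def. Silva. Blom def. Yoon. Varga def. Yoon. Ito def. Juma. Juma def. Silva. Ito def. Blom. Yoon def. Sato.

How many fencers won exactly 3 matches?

1

Win totals: Juma 5, Ito 7, Silva 0, Varga 7, Sato 3, Ueda 5, Yoon 2, Quon 2, Blom 5.
Exactly 3: Sato — 1 fencer.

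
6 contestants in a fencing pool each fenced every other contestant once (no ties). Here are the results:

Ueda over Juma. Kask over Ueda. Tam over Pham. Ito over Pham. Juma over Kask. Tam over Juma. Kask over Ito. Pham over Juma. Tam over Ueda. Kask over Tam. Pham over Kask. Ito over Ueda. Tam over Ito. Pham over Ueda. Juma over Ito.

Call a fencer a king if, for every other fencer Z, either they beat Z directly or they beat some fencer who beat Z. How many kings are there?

4

Pham reaches everyone (king).
Ueda cannot reach Pham, Tam in two steps.
Tam reaches everyone (king).
Juma reaches everyone (king).
Kask reaches everyone (king).
Ito cannot reach Tam in two steps.
Kings: Pham, Tam, Juma, Kask — 4.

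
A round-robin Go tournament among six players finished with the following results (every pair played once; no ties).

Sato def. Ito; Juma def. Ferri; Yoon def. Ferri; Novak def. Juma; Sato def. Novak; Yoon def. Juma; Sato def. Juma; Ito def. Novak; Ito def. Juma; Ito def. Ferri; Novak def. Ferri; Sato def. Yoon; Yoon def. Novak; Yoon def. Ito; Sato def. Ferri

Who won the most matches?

Win totals: Ito 3, Novak 2, Sato 5, Ferri 0, Yoon 4, Juma 1.
Sato leads with 5 wins (next highest: 4).

Sato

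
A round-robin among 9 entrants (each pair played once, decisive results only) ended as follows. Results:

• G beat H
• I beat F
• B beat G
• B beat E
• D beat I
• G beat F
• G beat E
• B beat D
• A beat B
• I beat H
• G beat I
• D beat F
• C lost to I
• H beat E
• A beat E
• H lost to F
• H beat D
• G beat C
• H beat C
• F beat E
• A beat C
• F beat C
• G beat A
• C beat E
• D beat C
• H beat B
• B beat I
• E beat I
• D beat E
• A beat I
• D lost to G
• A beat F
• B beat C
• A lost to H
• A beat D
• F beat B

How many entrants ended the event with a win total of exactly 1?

Win totals: A 6, B 5, C 1, D 4, E 1, F 4, G 7, H 5, I 3.
Exactly 1: C, E — 2 entrants.

2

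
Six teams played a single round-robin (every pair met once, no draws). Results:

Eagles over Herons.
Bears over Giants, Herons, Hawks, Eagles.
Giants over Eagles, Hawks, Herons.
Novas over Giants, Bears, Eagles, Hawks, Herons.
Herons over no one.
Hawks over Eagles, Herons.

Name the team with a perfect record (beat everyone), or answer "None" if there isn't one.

Novas

Novas has 5 wins out of 5 opponents — a perfect record.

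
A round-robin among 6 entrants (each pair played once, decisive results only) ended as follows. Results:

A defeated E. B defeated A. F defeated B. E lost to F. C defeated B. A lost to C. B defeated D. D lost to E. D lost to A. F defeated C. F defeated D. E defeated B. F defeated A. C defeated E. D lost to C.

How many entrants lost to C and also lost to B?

C beat: A, B, D, E.
B beat: A, D.
Both beat: A, D — 2.

2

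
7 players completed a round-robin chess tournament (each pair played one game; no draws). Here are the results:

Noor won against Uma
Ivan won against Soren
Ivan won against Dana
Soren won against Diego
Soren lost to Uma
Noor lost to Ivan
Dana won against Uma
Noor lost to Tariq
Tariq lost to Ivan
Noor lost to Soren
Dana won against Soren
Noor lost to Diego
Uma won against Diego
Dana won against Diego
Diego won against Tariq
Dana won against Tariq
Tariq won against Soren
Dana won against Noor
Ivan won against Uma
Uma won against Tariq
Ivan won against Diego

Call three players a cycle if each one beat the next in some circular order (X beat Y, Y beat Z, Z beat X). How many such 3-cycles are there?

Win totals: Tariq 2, Ivan 6, Diego 2, Noor 1, Uma 3, Soren 2, Dana 5.
A player with w wins dominates both others in C(w,2) triples; summing gives 1 + 15 + 1 + 0 + 3 + 1 + 10 = 31 transitive triples.
Total triples C(7,3) = 35, so cyclic triples = 35 − 31 = 4.

4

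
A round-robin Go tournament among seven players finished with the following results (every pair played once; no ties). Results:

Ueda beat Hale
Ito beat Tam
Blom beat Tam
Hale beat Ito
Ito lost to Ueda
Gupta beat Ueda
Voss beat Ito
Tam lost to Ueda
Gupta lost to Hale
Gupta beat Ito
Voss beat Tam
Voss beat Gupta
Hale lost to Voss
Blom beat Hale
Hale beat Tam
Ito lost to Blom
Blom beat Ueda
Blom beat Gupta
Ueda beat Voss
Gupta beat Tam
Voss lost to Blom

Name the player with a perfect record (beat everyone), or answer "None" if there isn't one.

Blom

Blom has 6 wins out of 6 opponents — a perfect record.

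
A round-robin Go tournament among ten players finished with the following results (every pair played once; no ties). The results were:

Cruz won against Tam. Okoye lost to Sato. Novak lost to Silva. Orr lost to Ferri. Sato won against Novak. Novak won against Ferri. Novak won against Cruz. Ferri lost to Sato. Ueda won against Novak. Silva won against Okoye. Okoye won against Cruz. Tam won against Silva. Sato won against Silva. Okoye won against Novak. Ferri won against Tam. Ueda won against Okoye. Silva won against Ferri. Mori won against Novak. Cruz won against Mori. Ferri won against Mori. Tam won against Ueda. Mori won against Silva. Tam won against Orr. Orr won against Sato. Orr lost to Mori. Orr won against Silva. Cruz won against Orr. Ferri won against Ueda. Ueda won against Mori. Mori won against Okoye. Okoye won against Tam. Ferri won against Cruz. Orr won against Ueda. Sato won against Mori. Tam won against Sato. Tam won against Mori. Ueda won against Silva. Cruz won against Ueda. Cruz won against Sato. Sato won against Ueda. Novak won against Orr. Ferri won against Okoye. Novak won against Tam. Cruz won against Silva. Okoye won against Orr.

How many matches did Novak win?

Novak's results: beat Tam, Orr, Cruz, Ferri; lost to Mori, Okoye, Ueda, Silva, Sato.
That is 4 wins.

4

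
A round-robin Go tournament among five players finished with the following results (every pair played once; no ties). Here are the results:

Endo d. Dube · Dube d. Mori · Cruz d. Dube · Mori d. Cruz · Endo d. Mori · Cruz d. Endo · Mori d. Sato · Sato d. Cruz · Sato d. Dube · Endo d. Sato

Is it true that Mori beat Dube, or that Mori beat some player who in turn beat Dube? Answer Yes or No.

Mori did not beat Dube directly.
Mori beat Sato, Cruz. Of those, Sato beat Dube.

Yes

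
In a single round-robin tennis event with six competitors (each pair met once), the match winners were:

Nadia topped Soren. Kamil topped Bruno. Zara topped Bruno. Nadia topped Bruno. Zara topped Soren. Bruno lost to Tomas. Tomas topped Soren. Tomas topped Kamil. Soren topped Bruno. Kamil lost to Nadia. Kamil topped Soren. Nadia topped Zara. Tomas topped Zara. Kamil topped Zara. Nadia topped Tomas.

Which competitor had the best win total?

Nadia

Win totals: Tomas 4, Zara 2, Kamil 3, Soren 1, Nadia 5, Bruno 0.
Nadia leads with 5 wins (next highest: 4).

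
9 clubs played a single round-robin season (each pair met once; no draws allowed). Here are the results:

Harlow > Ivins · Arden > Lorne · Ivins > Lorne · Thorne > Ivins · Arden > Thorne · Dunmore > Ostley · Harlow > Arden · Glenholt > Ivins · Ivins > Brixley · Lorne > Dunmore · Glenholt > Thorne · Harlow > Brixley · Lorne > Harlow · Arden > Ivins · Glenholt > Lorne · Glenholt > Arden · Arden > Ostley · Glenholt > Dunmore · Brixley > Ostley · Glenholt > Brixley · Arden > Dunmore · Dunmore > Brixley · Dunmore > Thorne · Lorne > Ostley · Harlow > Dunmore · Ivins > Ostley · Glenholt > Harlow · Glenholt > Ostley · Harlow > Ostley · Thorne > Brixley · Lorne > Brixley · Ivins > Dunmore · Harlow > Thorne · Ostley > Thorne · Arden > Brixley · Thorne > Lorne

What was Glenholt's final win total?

Glenholt's results: beat Lorne, Thorne, Ostley, Arden, Ivins, Harlow, Dunmore, Brixley; lost to no one.
That is 8 wins.

8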